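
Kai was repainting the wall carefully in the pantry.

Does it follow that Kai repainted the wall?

'was repainting' is progressive; for an accomplishment like 'repaint the wall', it doesn't entail completion.

no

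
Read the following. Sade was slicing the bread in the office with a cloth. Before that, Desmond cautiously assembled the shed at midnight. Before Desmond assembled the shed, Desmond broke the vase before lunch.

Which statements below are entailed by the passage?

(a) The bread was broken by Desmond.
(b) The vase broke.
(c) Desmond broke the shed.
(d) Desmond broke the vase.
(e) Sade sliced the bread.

(b), (d)

(a) Not entailed — Desmond broke the vase, not the bread; the bread belongs to the slicing event.
(b) Entailed — 'Desmond broke the vase' is causative; it entails the inchoative 'the vase broke'.
(c) Not entailed — Desmond broke the vase, not the shed; the shed belongs to the assembling event.
(d) Entailed — this follows by dropping conjuncts from the breaking event's description.
(e) Not entailed — 'was slicing' is progressive on an accomplishment; it does not entail the completed 'sliced'.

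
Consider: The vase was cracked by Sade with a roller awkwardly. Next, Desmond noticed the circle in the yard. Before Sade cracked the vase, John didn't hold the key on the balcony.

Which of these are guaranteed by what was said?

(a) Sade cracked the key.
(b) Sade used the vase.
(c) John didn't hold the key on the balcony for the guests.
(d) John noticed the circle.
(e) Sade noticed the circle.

(a) Not entailed — Sade cracked the vase, not the key; the key belongs to the holding event.
(b) Not entailed — the vase is the patient, not an instrument — Sade used a roller.
(c) Entailed — under negation, adding a further restriction is entailed: if no such holding event occurred, none occurred for the guests either.
(d) Not entailed — the passage has Desmond noticing the circle, not John.
(e) Not entailed — the passage has Desmond noticing the circle, not Sade.

(c)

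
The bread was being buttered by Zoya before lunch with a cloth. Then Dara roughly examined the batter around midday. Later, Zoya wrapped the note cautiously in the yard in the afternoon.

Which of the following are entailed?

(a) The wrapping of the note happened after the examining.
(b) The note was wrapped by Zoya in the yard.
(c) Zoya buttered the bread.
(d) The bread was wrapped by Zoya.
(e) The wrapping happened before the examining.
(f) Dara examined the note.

(a), (b)

(a) Entailed — the narrative places the examining before the wrapping.
(b) Entailed — the original entails any weakening of itself; this just drops 'cautiously', 'in the afternoon'.
(c) Not entailed — 'was buttering' is progressive on an accomplishment; it does not entail the completed 'buttered'.
(d) Not entailed — Zoya wrapped the note, not the bread; the bread belongs to the buttering event.
(e) Not entailed — the narrative places the examining before the wrapping, not after.
(f) Not entailed — Dara examined the batter, not the note; the note belongs to the wrapping event.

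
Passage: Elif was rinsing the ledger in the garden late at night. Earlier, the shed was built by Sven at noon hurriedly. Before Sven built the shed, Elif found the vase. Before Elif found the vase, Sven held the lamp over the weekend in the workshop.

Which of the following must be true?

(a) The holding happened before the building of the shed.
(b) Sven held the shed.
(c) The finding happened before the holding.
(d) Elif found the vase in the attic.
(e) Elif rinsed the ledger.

(a) Entailed — the narrative places the holding before the building.
(b) Not entailed — Sven held the lamp, not the shed; the shed belongs to the building event.
(c) Not entailed — the narrative places the holding before the finding, not after.
(d) Not entailed — 'in the attic' adds information not in the original event.
(e) Entailed — 'rinse' is an activity; 'was rinsing' entails that some rinsing happened, so 'rinsed' holds.

(a), (e)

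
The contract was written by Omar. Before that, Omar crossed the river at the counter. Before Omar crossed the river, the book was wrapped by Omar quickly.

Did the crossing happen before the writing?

yes

The narrative orders the crossing before the writing.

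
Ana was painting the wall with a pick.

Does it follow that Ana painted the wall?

no

'was painting' is progressive; for an accomplishment like 'paint the wall', it doesn't entail completion.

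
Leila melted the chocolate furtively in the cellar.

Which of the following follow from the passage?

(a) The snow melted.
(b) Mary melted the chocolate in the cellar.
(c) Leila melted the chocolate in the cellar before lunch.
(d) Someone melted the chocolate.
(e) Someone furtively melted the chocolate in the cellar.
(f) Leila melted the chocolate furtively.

(d), (e), (f)

(a) Not entailed — the chocolate is what melted, not the snow.
(b) Not entailed — the passage has Leila melting the chocolate, not Mary.
(c) Not entailed — 'before lunch' adds information not in the original event.
(d) Entailed — every conjunct here is already in the original melting event.
(e) Entailed — the original entails any weakening of itself; this just generalizes the agent.
(f) Entailed — every conjunct here is already in the original melting event.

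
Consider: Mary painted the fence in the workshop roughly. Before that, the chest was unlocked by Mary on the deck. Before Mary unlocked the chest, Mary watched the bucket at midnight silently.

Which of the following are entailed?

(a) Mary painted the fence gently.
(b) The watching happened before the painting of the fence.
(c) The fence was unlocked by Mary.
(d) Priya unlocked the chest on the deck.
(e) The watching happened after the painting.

(b)

(a) Not entailed — 'gently' adds a manner not in (and inconsistent with) the original.
(b) Entailed — the narrative places the watching before the painting.
(c) Not entailed — Mary unlocked the chest, not the fence; the fence belongs to the painting event.
(d) Not entailed — the passage has Mary unlocking the chest, not Priya.
(e) Not entailed — the narrative places the watching before the painting, not after.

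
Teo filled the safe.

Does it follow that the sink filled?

no

Nothing is said about any sink; only the safe is affected.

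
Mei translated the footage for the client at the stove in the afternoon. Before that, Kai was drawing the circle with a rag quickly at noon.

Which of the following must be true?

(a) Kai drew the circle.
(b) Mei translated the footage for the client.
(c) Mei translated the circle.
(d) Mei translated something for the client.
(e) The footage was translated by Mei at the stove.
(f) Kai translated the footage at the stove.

(b), (d), (e)

(a) Not entailed — 'was drawing' is progressive on an accomplishment; it does not entail the completed 'drew'.
(b) Entailed — every conjunct here is already in the original translating event.
(c) Not entailed — Mei translated the footage, not the circle; the circle belongs to the drawing event.
(d) Entailed — dropping 'at the stove', 'in the afternoon' and generalizing the patient leaves a sub-description the original still satisfies.
(e) Entailed — the original entails any weakening of itself; this just drops 'for the client', 'in the afternoon'.
(f) Not entailed — the passage has Mei translating the footage, not Kai.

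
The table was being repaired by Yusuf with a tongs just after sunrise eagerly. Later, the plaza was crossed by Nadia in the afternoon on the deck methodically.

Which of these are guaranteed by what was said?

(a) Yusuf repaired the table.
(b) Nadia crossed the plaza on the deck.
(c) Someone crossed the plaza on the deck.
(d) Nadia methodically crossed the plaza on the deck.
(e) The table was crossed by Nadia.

(a) Not entailed — 'was repairing' is progressive on an accomplishment; it does not entail the completed 'repaired'.
(b) Entailed — every conjunct here is already in the original crossing event.
(c) Entailed — every conjunct here is already in the original crossing event.
(d) Entailed — every conjunct here is already in the original crossing event.
(e) Not entailed — Nadia crossed the plaza, not the table; the table belongs to the repairing event.

(b), (c), (d)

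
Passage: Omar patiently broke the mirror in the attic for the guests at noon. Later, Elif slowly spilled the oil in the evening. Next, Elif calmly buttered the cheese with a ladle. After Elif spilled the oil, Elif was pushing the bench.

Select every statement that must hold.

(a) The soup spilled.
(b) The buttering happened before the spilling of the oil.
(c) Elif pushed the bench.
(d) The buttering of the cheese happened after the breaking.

(a) Not entailed — the oil is what spilled, not the soup.
(b) Not entailed — the narrative places the spilling before the buttering, not after.
(c) Entailed — 'push' is an activity; 'was pushing' entails that some pushing happened, so 'pushed' holds.
(d) Entailed — the narrative places the breaking before the buttering.

(c), (d)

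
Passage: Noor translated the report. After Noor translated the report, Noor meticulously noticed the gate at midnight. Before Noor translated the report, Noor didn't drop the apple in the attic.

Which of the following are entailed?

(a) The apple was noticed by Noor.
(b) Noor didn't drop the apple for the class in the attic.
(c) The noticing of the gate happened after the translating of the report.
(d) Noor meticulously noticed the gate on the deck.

(a) Not entailed — Noor noticed the gate, not the apple; the apple belongs to the dropping event.
(b) Entailed — under negation, adding a further restriction is entailed: if no such dropping event occurred, none occurred for the class either.
(c) Entailed — the narrative places the translating before the noticing.
(d) Not entailed — 'on the deck' adds information not in the original event.

(b), (c)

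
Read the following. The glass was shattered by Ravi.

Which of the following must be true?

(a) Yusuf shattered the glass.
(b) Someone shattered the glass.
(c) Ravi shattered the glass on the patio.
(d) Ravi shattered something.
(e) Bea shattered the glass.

(b), (d)

(a) Not entailed — the passage has Ravi shattering the glass, not Yusuf.
(b) Entailed — every conjunct here is already in the original shattering event.
(c) Not entailed — 'on the patio' adds information not in the original event.
(d) Entailed — this follows by dropping conjuncts from the shattering event's description.
(e) Not entailed — the passage has Ravi shattering the glass, not Bea.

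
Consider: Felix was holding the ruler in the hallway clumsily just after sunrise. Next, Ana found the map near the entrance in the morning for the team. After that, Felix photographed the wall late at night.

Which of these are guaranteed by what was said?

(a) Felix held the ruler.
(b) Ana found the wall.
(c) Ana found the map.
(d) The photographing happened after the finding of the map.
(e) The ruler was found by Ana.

(a) Entailed — 'hold' is an activity; 'was holding' entails that some holding happened, so 'held' holds.
(b) Not entailed — Ana found the map, not the wall; the wall belongs to the photographing event.
(c) Entailed — the original entails any weakening of itself; this just drops 'in the morning', 'near the entrance', 'for the team'.
(d) Entailed — the narrative places the finding before the photographing.
(e) Not entailed — Ana found the map, not the ruler; the ruler belongs to the holding event.

(a), (c), (d)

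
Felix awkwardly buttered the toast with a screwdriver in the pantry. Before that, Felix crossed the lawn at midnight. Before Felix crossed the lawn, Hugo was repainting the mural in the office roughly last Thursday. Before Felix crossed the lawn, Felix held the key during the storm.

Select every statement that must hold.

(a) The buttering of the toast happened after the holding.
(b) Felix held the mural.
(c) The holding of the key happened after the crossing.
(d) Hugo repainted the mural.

(a)

(a) Entailed — the narrative places the holding before the buttering.
(b) Not entailed — Felix held the key, not the mural; the mural belongs to the repainting event.
(c) Not entailed — the narrative places the holding before the crossing, not after.
(d) Not entailed — 'was repainting' is progressive on an accomplishment; it does not entail the completed 'repainted'.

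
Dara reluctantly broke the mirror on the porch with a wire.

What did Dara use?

a wire

'with a wire' marks the instrument of the breaking event.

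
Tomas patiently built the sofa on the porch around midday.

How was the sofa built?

'patiently' marks the manner of the building event.

patiently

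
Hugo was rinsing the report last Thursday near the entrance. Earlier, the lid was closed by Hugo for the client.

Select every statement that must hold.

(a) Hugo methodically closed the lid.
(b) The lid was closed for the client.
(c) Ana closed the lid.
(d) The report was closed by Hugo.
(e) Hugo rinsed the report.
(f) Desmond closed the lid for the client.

(b), (e)

(a) Not entailed — 'methodically' adds information not in the original event.
(b) Entailed — the original entails any weakening of itself; this just generalizes the agent.
(c) Not entailed — the passage has Hugo closing the lid, not Ana.
(d) Not entailed — Hugo closed the lid, not the report; the report belongs to the rinsing event.
(e) Entailed — 'rinse' is an activity; 'was rinsing' entails that some rinsing happened, so 'rinsed' holds.
(f) Not entailed — the passage has Hugo closing the lid, not Desmond.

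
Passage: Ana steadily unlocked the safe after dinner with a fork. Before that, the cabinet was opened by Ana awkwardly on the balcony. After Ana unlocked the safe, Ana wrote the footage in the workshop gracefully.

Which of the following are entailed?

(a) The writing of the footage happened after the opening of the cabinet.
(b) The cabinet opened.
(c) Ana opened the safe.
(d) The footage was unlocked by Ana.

(a) Entailed — the narrative places the opening before the writing.
(b) Entailed — 'Ana opened the cabinet' is causative; it entails the inchoative 'the cabinet opened'.
(c) Not entailed — Ana opened the cabinet, not the safe; the safe belongs to the unlocking event.
(d) Not entailed — Ana unlocked the safe, not the footage; the footage belongs to the writing event.

(a), (b)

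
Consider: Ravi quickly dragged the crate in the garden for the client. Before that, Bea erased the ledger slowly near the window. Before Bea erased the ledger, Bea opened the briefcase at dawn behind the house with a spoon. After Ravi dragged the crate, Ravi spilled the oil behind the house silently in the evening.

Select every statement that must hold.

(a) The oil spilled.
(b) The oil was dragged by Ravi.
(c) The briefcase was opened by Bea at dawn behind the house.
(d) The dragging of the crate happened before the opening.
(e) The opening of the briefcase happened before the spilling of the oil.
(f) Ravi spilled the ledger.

(a), (c), (e)

(a) Entailed — 'Ravi spilled the oil' is causative; it entails the inchoative 'the oil spilled'.
(b) Not entailed — Ravi dragged the crate, not the oil; the oil belongs to the spilling event.
(c) Entailed — every conjunct here is already in the original opening event.
(d) Not entailed — the narrative places the opening before the dragging, not after.
(e) Entailed — the narrative places the opening before the spilling.
(f) Not entailed — Ravi spilled the oil, not the ledger; the ledger belongs to the erasing event.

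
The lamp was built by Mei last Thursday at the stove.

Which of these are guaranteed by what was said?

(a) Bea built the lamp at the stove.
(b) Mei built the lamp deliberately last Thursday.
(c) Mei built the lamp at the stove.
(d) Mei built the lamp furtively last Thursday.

(c)

(a) Not entailed — the passage has Mei building the lamp, not Bea.
(b) Not entailed — 'deliberately' adds information not in the original event.
(c) Entailed — this follows by dropping conjuncts from the building event's description.
(d) Not entailed — 'furtively' adds information not in the original event.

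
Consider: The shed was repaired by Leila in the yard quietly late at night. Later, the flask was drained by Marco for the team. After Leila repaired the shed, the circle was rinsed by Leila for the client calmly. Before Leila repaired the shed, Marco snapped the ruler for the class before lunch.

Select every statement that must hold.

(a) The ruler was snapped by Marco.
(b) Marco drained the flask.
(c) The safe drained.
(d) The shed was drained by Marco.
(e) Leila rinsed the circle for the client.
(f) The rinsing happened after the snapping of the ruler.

(a), (b), (e), (f)

(a) Entailed — this follows by dropping conjuncts from the snapping event's description.
(b) Entailed — the original entails any weakening of itself; this just drops 'for the team'.
(c) Not entailed — the flask is what drained, not the safe.
(d) Not entailed — Marco drained the flask, not the shed; the shed belongs to the repairing event.
(e) Entailed — every conjunct here is already in the original rinsing event.
(f) Entailed — the narrative places the snapping before the rinsing.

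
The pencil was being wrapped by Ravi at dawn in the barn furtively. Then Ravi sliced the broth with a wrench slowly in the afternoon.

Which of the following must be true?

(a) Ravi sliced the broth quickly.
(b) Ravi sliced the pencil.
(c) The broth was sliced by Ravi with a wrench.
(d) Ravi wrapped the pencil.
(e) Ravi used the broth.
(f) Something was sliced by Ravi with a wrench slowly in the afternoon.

(c), (f)

(a) Not entailed — 'quickly' adds a manner not in (and inconsistent with) the original.
(b) Not entailed — Ravi sliced the broth, not the pencil; the pencil belongs to the wrapping event.
(c) Entailed — every conjunct here is already in the original slicing event.
(d) Not entailed — 'was wrapping' is progressive on an accomplishment; it does not entail the completed 'wrapped'.
(e) Not entailed — the broth is the patient, not an instrument — Ravi used a wrench.
(f) Entailed — generalizing the patient leaves a sub-description the original still satisfies.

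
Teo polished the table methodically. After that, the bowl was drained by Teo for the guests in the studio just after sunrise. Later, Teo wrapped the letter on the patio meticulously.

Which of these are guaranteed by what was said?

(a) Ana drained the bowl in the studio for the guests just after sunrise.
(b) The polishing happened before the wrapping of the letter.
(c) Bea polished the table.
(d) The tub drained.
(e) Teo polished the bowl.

(b)

(a) Not entailed — the passage has Teo draining the bowl, not Ana.
(b) Entailed — the narrative places the polishing before the wrapping.
(c) Not entailed — the passage has Teo polishing the table, not Bea.
(d) Not entailed — the bowl is what drained, not the tub.
(e) Not entailed — Teo polished the table, not the bowl; the bowl belongs to the draining event.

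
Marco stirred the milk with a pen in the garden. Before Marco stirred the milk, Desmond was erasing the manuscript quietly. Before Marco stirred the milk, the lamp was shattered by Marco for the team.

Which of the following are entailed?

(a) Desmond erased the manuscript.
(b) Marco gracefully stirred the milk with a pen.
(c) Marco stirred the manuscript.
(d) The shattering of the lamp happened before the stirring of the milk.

(d)

(a) Not entailed — 'was erasing' is progressive on an accomplishment; it does not entail the completed 'erased'.
(b) Not entailed — 'gracefully' adds information not in the original event.
(c) Not entailed — Marco stirred the milk, not the manuscript; the manuscript belongs to the erasing event.
(d) Entailed — the narrative places the shattering before the stirring.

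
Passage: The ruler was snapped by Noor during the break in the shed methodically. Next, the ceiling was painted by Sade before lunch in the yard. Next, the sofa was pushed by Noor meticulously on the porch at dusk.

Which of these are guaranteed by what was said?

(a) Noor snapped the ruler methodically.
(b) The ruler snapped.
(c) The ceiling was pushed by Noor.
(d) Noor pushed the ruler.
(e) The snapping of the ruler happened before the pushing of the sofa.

(a), (b), (e)

(a) Entailed — dropping 'in the shed', 'during the break' leaves a sub-description the original still satisfies.
(b) Entailed — 'Noor snapped the ruler' is causative; it entails the inchoative 'the ruler snapped'.
(c) Not entailed — Noor pushed the sofa, not the ceiling; the ceiling belongs to the painting event.
(d) Not entailed — Noor pushed the sofa, not the ruler; the ruler belongs to the snapping event.
(e) Entailed — the narrative places the snapping before the pushing.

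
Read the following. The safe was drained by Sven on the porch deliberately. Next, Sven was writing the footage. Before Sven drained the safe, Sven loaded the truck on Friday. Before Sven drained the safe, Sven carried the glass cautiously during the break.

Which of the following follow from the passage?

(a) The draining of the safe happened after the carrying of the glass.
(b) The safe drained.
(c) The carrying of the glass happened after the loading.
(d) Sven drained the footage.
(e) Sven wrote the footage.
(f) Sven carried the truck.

(a) Entailed — the narrative places the carrying before the draining.
(b) Entailed — 'Sven drained the safe' is causative; it entails the inchoative 'the safe drained'.
(c) Not entailed — the narrative doesn't order the loading relative to the carrying.
(d) Not entailed — Sven drained the safe, not the footage; the footage belongs to the writing event.
(e) Not entailed — 'was writing' is progressive on an accomplishment; it does not entail the completed 'wrote'.
(f) Not entailed — Sven carried the glass, not the truck; the truck belongs to the loading event.

(a), (b)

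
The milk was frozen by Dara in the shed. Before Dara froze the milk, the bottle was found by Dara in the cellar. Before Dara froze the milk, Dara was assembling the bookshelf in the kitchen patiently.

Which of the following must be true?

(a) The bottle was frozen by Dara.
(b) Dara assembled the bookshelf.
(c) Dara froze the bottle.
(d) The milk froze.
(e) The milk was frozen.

(d), (e)

(a) Not entailed — Dara froze the milk, not the bottle; the bottle belongs to the finding event.
(b) Not entailed — 'was assembling' is progressive on an accomplishment; it does not entail the completed 'assembled'.
(c) Not entailed — Dara froze the milk, not the bottle; the bottle belongs to the finding event.
(d) Entailed — 'Dara froze the milk' is causative; it entails the inchoative 'the milk froze'.
(e) Entailed — the original entails any weakening of itself; this just drops 'in the shed' and generalizes the agent.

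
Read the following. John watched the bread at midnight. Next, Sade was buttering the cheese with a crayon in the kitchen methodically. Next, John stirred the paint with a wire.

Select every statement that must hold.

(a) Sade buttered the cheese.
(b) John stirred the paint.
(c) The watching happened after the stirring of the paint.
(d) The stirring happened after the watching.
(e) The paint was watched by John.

(b), (d)

(a) Not entailed — 'was buttering' is progressive on an accomplishment; it does not entail the completed 'buttered'.
(b) Entailed — every conjunct here is already in the original stirring event.
(c) Not entailed — the narrative places the watching before the stirring, not after.
(d) Entailed — the narrative places the watching before the stirring.
(e) Not entailed — John watched the bread, not the paint; the paint belongs to the stirring event.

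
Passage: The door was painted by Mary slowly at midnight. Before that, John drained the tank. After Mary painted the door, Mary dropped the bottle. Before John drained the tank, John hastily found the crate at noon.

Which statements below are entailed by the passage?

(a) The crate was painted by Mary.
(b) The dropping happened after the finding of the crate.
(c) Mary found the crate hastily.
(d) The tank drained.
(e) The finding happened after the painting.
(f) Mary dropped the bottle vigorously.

(b), (d)

(a) Not entailed — Mary painted the door, not the crate; the crate belongs to the finding event.
(b) Entailed — the narrative places the finding before the dropping.
(c) Not entailed — the passage has John finding the crate, not Mary.
(d) Entailed — 'John drained the tank' is causative; it entails the inchoative 'the tank drained'.
(e) Not entailed — the narrative places the finding before the painting, not after.
(f) Not entailed — 'vigorously' adds information not in the original event.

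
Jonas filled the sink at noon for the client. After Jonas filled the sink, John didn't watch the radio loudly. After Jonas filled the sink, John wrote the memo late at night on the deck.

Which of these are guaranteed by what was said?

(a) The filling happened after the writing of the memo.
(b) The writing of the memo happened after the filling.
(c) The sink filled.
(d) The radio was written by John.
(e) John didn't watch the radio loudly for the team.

(b), (c), (e)

(a) Not entailed — the narrative places the filling before the writing, not after.
(b) Entailed — the narrative places the filling before the writing.
(c) Entailed — 'Jonas filled the sink' is causative; it entails the inchoative 'the sink filled'.
(d) Not entailed — John wrote the memo, not the radio; the radio belongs to the watching event.
(e) Entailed — under negation, adding a further restriction is entailed: if no such watching event occurred, none occurred for the team either.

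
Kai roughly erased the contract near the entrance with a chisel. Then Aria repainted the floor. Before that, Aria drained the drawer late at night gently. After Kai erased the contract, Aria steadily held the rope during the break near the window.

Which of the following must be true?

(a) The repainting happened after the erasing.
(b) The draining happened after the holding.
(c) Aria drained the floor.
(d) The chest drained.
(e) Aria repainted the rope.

(a) Entailed — the narrative places the erasing before the repainting.
(b) Not entailed — the narrative doesn't order the holding relative to the draining.
(c) Not entailed — Aria drained the drawer, not the floor; the floor belongs to the repainting event.
(d) Not entailed — the drawer is what drained, not the chest.
(e) Not entailed — Aria repainted the floor, not the rope; the rope belongs to the holding event.

(a)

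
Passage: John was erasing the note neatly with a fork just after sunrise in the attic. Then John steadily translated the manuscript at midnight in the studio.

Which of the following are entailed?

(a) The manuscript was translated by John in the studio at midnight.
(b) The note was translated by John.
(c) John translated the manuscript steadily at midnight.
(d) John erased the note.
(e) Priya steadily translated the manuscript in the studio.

(a), (c)

(a) Entailed — this follows by dropping conjuncts from the translating event's description.
(b) Not entailed — John translated the manuscript, not the note; the note belongs to the erasing event.
(c) Entailed — dropping 'in the studio' leaves a sub-description the original still satisfies.
(d) Not entailed — 'was erasing' is progressive on an accomplishment; it does not entail the completed 'erased'.
(e) Not entailed — the passage has John translating the manuscript, not Priya.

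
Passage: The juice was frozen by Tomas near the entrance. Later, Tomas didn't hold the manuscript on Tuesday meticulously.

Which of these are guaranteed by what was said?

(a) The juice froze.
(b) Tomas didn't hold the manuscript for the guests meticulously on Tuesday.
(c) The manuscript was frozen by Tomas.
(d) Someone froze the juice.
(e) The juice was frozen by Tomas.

(a), (b), (d), (e)

(a) Entailed — 'Tomas froze the juice' is causative; it entails the inchoative 'the juice froze'.
(b) Entailed — under negation, adding a further restriction is entailed: if no such holding event occurred, none occurred for the guests either.
(c) Not entailed — Tomas froze the juice, not the manuscript; the manuscript belongs to the holding event.
(d) Entailed — every conjunct here is already in the original freezing event.
(e) Entailed — every conjunct here is already in the original freezing event.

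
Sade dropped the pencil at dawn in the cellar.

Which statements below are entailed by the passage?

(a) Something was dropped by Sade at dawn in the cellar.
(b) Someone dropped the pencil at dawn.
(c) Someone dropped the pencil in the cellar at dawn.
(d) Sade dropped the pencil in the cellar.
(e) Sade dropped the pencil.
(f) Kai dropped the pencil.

(a), (b), (c), (d), (e)

(a) Entailed — this follows by dropping conjuncts from the dropping event's description.
(b) Entailed — dropping 'in the cellar' and generalizing the agent leaves a sub-description the original still satisfies.
(c) Entailed — every conjunct here is already in the original dropping event.
(d) Entailed — this follows by dropping conjuncts from the dropping event's description.
(e) Entailed — this follows by dropping conjuncts from the dropping event's description.
(f) Not entailed — the passage has Sade dropping the pencil, not Kai.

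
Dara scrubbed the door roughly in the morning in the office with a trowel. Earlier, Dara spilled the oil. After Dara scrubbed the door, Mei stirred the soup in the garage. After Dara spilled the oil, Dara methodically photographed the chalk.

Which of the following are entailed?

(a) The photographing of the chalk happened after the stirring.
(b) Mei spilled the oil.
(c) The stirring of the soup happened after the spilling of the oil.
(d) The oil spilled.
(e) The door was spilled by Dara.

(c), (d)

(a) Not entailed — the narrative doesn't order the stirring relative to the photographing.
(b) Not entailed — the passage has Dara spilling the oil, not Mei.
(c) Entailed — the narrative places the spilling before the stirring.
(d) Entailed — 'Dara spilled the oil' is causative; it entails the inchoative 'the oil spilled'.
(e) Not entailed — Dara spilled the oil, not the door; the door belongs to the scrubbing event.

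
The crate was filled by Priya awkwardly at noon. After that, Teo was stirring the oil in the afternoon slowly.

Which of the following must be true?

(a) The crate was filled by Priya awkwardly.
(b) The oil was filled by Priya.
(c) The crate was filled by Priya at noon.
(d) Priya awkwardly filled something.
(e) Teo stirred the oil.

(a), (c), (d), (e)

(a) Entailed — this follows by dropping conjuncts from the filling event's description.
(b) Not entailed — Priya filled the crate, not the oil; the oil belongs to the stirring event.
(c) Entailed — every conjunct here is already in the original filling event.
(d) Entailed — every conjunct here is already in the original filling event.
(e) Entailed — 'stir' is an activity; 'was stirring' entails that some stirring happened, so 'stirred' holds.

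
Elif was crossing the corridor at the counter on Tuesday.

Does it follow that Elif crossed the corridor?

'was crossing' is progressive; for an accomplishment like 'cross the corridor', it doesn't entail completion.

no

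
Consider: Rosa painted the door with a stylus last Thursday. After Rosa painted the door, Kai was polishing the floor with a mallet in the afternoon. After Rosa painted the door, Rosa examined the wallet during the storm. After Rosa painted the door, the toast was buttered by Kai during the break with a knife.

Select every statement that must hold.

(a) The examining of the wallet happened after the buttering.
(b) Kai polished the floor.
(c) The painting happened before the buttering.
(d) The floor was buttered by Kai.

(a) Not entailed — the narrative doesn't order the buttering relative to the examining.
(b) Entailed — 'polish' is an activity; 'was polishing' entails that some polishing happened, so 'polished' holds.
(c) Entailed — the narrative places the painting before the buttering.
(d) Not entailed — Kai buttered the toast, not the floor; the floor belongs to the polishing event.

(b), (c)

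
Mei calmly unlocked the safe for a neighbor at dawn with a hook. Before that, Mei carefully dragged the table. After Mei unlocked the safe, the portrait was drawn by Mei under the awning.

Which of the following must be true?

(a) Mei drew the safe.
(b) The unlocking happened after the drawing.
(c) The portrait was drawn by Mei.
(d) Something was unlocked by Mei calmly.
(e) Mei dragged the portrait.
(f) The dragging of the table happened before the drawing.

(c), (d), (f)

(a) Not entailed — Mei drew the portrait, not the safe; the safe belongs to the unlocking event.
(b) Not entailed — the narrative places the unlocking before the drawing, not after.
(c) Entailed — dropping 'under the awning' leaves a sub-description the original still satisfies.
(d) Entailed — this follows by dropping conjuncts from the unlocking event's description.
(e) Not entailed — Mei dragged the table, not the portrait; the portrait belongs to the drawing event.
(f) Entailed — the narrative places the dragging before the drawing.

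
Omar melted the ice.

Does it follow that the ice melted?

'Omar melted the ice' is the causative; it entails the inchoative 'the ice melted'.

yes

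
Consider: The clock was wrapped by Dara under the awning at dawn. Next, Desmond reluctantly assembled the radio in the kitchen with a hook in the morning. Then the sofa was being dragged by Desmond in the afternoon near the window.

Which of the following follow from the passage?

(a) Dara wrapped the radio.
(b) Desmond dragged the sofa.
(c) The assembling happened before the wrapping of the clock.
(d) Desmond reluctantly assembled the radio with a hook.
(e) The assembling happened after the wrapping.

(b), (d), (e)

(a) Not entailed — Dara wrapped the clock, not the radio; the radio belongs to the assembling event.
(b) Entailed — 'drag' is an activity; 'was dragging' entails that some dragging happened, so 'dragged' holds.
(c) Not entailed — the narrative places the wrapping before the assembling, not after.
(d) Entailed — the original entails any weakening of itself; this just drops 'in the morning', 'in the kitchen'.
(e) Entailed — the narrative places the wrapping before the assembling.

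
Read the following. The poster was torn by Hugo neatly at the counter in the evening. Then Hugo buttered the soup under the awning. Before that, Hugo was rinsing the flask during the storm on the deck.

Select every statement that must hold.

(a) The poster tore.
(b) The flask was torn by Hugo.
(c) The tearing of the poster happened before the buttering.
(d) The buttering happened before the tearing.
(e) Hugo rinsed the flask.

(a), (c), (e)

(a) Entailed — 'Hugo tore the poster' is causative; it entails the inchoative 'the poster tore'.
(b) Not entailed — Hugo tore the poster, not the flask; the flask belongs to the rinsing event.
(c) Entailed — the narrative places the tearing before the buttering.
(d) Not entailed — the narrative places the tearing before the buttering, not after.
(e) Entailed — 'rinse' is an activity; 'was rinsing' entails that some rinsing happened, so 'rinsed' holds.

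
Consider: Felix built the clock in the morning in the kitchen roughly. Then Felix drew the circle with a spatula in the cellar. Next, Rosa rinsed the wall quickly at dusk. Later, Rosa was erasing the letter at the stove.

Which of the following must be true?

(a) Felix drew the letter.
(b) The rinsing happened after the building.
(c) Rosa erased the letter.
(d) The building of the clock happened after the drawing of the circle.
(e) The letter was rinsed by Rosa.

(a) Not entailed — Felix drew the circle, not the letter; the letter belongs to the erasing event.
(b) Entailed — the narrative places the building before the rinsing.
(c) Not entailed — 'was erasing' is progressive on an accomplishment; it does not entail the completed 'erased'.
(d) Not entailed — the narrative places the building before the drawing, not after.
(e) Not entailed — Rosa rinsed the wall, not the letter; the letter belongs to the erasing event.

(b)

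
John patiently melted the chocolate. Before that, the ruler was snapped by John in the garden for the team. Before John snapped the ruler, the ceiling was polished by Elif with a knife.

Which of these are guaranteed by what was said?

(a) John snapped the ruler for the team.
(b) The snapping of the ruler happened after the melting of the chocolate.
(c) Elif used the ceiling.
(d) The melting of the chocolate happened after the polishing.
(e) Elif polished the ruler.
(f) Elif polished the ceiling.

(a), (d), (f)

(a) Entailed — this follows by dropping conjuncts from the snapping event's description.
(b) Not entailed — the narrative places the snapping before the melting, not after.
(c) Not entailed — the ceiling is the patient, not an instrument — Elif used a knife.
(d) Entailed — the narrative places the polishing before the melting.
(e) Not entailed — Elif polished the ceiling, not the ruler; the ruler belongs to the snapping event.
(f) Entailed — this follows by dropping conjuncts from the polishing event's description.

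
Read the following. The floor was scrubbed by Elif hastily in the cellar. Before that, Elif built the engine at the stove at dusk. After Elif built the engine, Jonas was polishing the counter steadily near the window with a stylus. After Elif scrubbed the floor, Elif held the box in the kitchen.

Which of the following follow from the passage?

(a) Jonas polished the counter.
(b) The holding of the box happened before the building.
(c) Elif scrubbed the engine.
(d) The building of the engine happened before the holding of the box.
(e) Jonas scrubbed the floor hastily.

(a), (d)

(a) Entailed — 'polish' is an activity; 'was polishing' entails that some polishing happened, so 'polished' holds.
(b) Not entailed — the narrative places the building before the holding, not after.
(c) Not entailed — Elif scrubbed the floor, not the engine; the engine belongs to the building event.
(d) Entailed — the narrative places the building before the holding.
(e) Not entailed — the passage has Elif scrubbing the floor, not Jonas.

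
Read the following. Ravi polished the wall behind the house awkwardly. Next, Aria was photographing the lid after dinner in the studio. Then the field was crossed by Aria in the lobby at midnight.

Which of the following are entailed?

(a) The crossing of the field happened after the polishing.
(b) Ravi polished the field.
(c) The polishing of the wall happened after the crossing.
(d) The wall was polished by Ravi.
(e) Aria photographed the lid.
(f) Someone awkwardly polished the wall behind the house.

(a) Entailed — the narrative places the polishing before the crossing.
(b) Not entailed — Ravi polished the wall, not the field; the field belongs to the crossing event.
(c) Not entailed — the narrative places the polishing before the crossing, not after.
(d) Entailed — the original entails any weakening of itself; this just drops 'behind the house', 'awkwardly'.
(e) Not entailed — 'was photographing' is progressive on an accomplishment; it does not entail the completed 'photographed'.
(f) Entailed — generalizing the agent leaves a sub-description the original still satisfies.

(a), (d), (f)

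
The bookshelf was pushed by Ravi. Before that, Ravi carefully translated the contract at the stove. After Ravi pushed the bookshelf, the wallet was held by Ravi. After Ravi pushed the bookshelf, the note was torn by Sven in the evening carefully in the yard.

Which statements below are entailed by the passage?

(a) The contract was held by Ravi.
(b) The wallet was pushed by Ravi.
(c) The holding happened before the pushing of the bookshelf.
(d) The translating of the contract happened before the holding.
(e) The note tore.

(d), (e)

(a) Not entailed — Ravi held the wallet, not the contract; the contract belongs to the translating event.
(b) Not entailed — Ravi pushed the bookshelf, not the wallet; the wallet belongs to the holding event.
(c) Not entailed — the narrative places the pushing before the holding, not after.
(d) Entailed — the narrative places the translating before the holding.
(e) Entailed — 'Sven tore the note' is causative; it entails the inchoative 'the note tore'.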